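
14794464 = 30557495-15763031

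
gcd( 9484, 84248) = 4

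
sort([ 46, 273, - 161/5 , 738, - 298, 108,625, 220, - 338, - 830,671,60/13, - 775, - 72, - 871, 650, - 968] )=[ - 968, - 871, - 830, - 775, -338, - 298, - 72,  -  161/5,  60/13, 46 , 108, 220, 273, 625,  650,  671, 738 ] 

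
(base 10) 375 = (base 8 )567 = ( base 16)177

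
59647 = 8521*7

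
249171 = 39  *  6389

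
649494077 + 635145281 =1284639358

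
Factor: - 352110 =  - 2^1*3^1*5^1 *11^2 * 97^1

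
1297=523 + 774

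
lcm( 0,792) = 0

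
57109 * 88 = 5025592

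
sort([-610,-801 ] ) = [  -  801 , - 610]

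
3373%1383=607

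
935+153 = 1088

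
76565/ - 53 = -76565/53=- 1444.62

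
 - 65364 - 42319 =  - 107683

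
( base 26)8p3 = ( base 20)f31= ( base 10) 6061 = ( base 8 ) 13655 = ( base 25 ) 9hb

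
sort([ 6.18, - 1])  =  [ - 1, 6.18]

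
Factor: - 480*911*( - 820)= 358569600 = 2^7 * 3^1  *  5^2*41^1*911^1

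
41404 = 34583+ 6821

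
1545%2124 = 1545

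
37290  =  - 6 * (-6215)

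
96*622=59712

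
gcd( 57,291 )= 3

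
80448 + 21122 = 101570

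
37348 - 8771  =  28577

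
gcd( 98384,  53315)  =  1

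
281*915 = 257115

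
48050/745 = 64 +74/149 = 64.50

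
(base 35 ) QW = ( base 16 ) 3AE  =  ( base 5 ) 12232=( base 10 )942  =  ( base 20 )272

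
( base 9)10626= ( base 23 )d8a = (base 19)10b3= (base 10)7071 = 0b1101110011111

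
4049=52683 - 48634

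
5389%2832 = 2557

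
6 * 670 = 4020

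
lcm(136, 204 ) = 408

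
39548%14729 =10090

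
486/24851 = 486/24851= 0.02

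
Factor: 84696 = 2^3*3^1*3529^1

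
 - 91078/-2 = 45539  +  0/1 = 45539.00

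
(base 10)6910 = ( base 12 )3BBA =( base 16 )1AFE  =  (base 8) 15376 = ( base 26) A5K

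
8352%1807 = 1124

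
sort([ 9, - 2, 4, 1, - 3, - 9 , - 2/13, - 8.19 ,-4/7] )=[ -9, - 8.19,-3, - 2, - 4/7, - 2/13,1,4,9 ] 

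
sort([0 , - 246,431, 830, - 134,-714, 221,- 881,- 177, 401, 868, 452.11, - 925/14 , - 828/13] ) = [  -  881,  -  714,-246, - 177, - 134, - 925/14 , - 828/13, 0, 221,401,431,452.11,830, 868]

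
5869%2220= 1429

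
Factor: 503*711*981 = 350837973 =3^4*79^1*109^1*503^1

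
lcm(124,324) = 10044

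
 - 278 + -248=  - 526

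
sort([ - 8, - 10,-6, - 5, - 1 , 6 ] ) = [ - 10, - 8 ,  -  6, - 5, - 1, 6]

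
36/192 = 3/16 =0.19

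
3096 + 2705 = 5801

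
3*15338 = 46014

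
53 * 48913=2592389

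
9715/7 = 1387 + 6/7 = 1387.86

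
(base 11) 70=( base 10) 77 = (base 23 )38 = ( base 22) 3B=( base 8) 115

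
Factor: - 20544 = - 2^6 * 3^1*107^1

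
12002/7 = 1714 + 4/7 =1714.57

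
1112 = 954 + 158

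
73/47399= 73/47399= 0.00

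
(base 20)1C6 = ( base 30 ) lg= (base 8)1206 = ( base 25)10L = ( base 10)646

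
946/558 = 473/279 = 1.70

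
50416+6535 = 56951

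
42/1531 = 42/1531  =  0.03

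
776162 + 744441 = 1520603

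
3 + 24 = 27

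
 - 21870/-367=21870/367 = 59.59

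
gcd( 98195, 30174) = 1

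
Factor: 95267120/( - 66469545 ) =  - 2^4*3^(  -  3 )*13^1*47^1*647^( - 1 ) *761^(-1)*1949^1= - 19053424/13293909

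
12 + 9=21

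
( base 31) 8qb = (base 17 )1C75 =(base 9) 12600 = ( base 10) 8505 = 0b10000100111001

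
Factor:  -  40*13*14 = -7280 = - 2^4*5^1*7^1*13^1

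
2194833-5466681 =-3271848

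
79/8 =9+7/8=9.88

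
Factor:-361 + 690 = 329= 7^1*47^1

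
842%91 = 23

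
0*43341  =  0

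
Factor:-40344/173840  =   - 123/530 = - 2^(  -  1)*3^1*5^(-1)*41^1*53^(  -  1)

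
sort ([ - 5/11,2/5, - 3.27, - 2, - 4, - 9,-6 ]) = [ - 9, - 6, - 4, - 3.27,  -  2, - 5/11,2/5]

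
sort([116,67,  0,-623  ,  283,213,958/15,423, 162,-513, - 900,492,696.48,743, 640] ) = [ - 900,-623, - 513,0,958/15, 67 , 116, 162 , 213, 283,423 , 492,640,696.48, 743 ] 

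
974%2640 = 974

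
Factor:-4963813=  - 17^1*31^1 *9419^1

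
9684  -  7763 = 1921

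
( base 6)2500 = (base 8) 1144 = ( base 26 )NE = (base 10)612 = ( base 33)II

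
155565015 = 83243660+72321355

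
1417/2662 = 1417/2662 = 0.53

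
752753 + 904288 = 1657041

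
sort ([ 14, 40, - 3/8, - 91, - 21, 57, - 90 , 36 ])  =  [ - 91,  -  90, - 21, - 3/8, 14, 36, 40,  57]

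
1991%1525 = 466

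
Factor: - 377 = -13^1 * 29^1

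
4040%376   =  280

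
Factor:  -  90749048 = -2^3*13^1 * 872587^1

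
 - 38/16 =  - 19/8  =  - 2.38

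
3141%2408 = 733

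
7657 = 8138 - 481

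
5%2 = 1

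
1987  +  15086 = 17073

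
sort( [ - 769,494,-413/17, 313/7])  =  [ - 769, - 413/17, 313/7,  494]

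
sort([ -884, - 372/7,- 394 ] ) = [ - 884, - 394 ,- 372/7 ] 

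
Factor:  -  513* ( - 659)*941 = 318121047 = 3^3*19^1 * 659^1*941^1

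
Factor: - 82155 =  - 3^1*5^1 * 5477^1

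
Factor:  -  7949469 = -3^1*11^1*240893^1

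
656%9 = 8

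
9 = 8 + 1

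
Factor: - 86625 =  - 3^2*5^3*7^1*11^1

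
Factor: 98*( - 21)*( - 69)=2^1*3^2*7^3 * 23^1 = 142002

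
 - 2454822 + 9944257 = 7489435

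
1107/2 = 553 + 1/2 = 553.50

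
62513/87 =62513/87 = 718.54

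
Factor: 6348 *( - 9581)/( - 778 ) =30410094/389=2^1*3^1*11^1*13^1*23^2*67^1*389^( - 1)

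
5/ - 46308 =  - 5/46308 = - 0.00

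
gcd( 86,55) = 1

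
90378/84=15063/14=1075.93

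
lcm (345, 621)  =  3105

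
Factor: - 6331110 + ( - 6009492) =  - 12340602 = -2^1*3^2*29^1 * 47^1*503^1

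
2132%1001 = 130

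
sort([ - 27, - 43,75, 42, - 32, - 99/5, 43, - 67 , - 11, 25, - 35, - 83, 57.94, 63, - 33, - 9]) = [ - 83, - 67, - 43, - 35,-33, - 32, - 27, - 99/5, - 11,-9, 25, 42,43, 57.94, 63 , 75 ] 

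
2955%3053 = 2955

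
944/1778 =472/889 =0.53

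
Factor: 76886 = 2^1*37^1 * 1039^1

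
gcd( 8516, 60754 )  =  2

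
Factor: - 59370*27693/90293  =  - 1644133410/90293=- 2^1 * 3^3*5^1*7^( - 1)*17^1*181^1*1979^1*12899^(-1) 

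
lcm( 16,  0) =0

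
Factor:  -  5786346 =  - 2^1 * 3^1 * 107^1*9013^1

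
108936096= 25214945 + 83721151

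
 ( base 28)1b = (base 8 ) 47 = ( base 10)39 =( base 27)1c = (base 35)14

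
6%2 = 0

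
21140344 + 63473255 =84613599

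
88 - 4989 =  - 4901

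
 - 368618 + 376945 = 8327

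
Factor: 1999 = 1999^1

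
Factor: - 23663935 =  - 5^1*937^1*5051^1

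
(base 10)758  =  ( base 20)1HI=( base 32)NM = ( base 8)1366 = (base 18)262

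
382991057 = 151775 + 382839282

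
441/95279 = 441/95279 = 0.00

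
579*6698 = 3878142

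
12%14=12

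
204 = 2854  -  2650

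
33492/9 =3721 +1/3 =3721.33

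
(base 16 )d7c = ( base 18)abe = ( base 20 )8cc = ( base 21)7H8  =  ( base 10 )3452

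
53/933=53/933 = 0.06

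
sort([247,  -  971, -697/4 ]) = [ - 971, - 697/4,  247]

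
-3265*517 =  - 1688005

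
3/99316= 3/99316 = 0.00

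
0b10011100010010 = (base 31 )ACK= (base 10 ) 10002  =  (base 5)310002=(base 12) 5956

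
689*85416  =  58851624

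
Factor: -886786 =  - 2^1 * 31^1*14303^1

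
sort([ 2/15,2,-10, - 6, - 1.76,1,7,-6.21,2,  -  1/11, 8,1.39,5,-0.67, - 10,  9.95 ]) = [ - 10, - 10, - 6.21,-6,- 1.76,-0.67, - 1/11,2/15, 1,1.39,2, 2 , 5,7,8, 9.95 ]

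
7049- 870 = 6179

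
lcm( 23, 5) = 115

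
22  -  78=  - 56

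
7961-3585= 4376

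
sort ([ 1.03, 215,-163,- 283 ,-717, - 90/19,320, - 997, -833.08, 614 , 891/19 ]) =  [ - 997, - 833.08, - 717,-283,-163, - 90/19 , 1.03, 891/19, 215, 320,614] 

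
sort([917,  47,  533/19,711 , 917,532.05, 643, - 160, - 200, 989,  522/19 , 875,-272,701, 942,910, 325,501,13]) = [ - 272, - 200, - 160,13, 522/19, 533/19,47,325, 501,532.05,  643 , 701,711, 875, 910,917, 917,942,989 ]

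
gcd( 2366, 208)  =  26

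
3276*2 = 6552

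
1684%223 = 123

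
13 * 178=2314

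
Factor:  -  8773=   -31^1*283^1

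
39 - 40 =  - 1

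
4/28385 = 4/28385 = 0.00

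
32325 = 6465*5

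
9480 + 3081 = 12561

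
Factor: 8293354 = 2^1*103^1*127^1*317^1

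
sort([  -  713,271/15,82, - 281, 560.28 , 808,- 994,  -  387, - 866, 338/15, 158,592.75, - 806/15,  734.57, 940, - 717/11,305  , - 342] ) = [ - 994, - 866, - 713, - 387, - 342,-281, - 717/11, - 806/15,  271/15 , 338/15, 82,158,305, 560.28,592.75,734.57,808,  940]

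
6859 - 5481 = 1378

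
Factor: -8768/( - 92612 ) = 2^4*13^ (-2 )= 16/169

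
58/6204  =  29/3102 = 0.01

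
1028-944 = 84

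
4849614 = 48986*99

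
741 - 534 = 207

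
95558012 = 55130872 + 40427140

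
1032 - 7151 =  - 6119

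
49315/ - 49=-1007 + 4/7 = -  1006.43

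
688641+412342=1100983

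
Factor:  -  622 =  - 2^1*311^1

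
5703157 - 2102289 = 3600868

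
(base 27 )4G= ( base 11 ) 103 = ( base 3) 11121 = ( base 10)124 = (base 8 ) 174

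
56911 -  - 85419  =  142330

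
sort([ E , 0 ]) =[ 0, E]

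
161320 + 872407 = 1033727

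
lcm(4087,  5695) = 347395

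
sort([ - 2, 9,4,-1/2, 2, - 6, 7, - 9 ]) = [-9, - 6, - 2,  -  1/2, 2, 4,7,9]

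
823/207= 823/207=3.98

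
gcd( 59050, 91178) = 2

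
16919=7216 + 9703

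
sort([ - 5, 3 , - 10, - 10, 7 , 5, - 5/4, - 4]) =[ - 10, - 10, - 5 , - 4, - 5/4,  3,  5, 7] 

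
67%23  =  21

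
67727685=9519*7115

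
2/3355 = 2/3355 =0.00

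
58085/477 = 121+368/477 = 121.77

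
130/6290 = 13/629 = 0.02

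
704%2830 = 704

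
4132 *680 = 2809760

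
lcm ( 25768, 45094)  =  180376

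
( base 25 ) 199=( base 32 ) qr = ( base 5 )11414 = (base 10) 859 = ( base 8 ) 1533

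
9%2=1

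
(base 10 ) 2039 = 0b11111110111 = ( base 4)133313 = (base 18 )655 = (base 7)5642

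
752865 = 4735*159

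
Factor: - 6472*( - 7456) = 48255232 = 2^8*233^1 * 809^1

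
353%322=31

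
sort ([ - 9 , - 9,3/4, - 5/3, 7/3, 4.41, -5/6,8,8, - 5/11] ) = [ -9, - 9, - 5/3, - 5/6, - 5/11,3/4 , 7/3,4.41,8,8] 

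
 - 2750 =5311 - 8061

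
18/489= 6/163 =0.04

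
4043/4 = 4043/4=1010.75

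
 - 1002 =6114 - 7116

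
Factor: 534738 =2^1*3^1*89123^1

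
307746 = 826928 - 519182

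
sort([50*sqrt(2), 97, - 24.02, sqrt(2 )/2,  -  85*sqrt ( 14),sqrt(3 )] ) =[ - 85*sqrt(14),-24.02, sqrt(2)/2, sqrt( 3), 50*sqrt( 2), 97 ] 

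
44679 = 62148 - 17469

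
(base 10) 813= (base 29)s1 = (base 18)293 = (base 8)1455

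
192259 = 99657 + 92602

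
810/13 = 62+4/13 = 62.31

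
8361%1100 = 661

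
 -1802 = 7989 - 9791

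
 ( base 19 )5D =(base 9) 130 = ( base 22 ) 4k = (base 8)154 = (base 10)108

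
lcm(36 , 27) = 108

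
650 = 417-  -  233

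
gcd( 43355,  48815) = 65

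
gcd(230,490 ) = 10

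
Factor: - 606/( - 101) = 2^1*3^1 = 6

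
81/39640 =81/39640 =0.00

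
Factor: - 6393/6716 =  - 2^( - 2)*3^1*23^ ( - 1)*73^( - 1)*2131^1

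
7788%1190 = 648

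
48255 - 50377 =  - 2122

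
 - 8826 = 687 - 9513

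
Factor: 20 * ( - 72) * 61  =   - 2^5*3^2 * 5^1 *61^1  =  -87840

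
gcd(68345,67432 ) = 1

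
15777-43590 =  -  27813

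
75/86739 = 25/28913 = 0.00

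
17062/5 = 3412+2/5  =  3412.40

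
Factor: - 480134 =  - 2^1*431^1*557^1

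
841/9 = 841/9=93.44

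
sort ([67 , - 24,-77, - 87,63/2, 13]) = [ - 87 , - 77,  -  24, 13, 63/2,  67 ]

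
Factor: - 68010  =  -2^1 * 3^1*5^1*2267^1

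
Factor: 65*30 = 1950 = 2^1*3^1*5^2*13^1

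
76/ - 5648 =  - 1 + 1393/1412 = - 0.01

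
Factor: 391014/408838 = 351/367 =3^3 * 13^1*367^( - 1)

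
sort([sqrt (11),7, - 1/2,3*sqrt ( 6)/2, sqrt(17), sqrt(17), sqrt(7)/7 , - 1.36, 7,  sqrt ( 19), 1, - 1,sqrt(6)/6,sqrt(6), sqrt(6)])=[- 1.36, - 1,-1/2, sqrt ( 7 ) /7 , sqrt(6 )/6, 1 , sqrt(6), sqrt (6), sqrt(11), 3*sqrt(6) /2, sqrt( 17),sqrt(17),sqrt(19),  7,  7 ]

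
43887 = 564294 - 520407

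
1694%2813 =1694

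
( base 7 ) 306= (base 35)4D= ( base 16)99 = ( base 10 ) 153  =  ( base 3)12200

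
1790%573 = 71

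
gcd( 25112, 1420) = 4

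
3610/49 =73 + 33/49 =73.67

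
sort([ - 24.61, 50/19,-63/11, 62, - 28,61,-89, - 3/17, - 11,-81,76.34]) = [ - 89,-81, - 28, - 24.61,-11, - 63/11, - 3/17, 50/19, 61, 62, 76.34] 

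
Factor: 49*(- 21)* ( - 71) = 3^1*7^3*71^1 = 73059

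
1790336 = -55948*( -32)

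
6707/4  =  1676 + 3/4 = 1676.75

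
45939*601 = 27609339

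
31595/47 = 31595/47 = 672.23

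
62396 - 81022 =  - 18626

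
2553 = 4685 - 2132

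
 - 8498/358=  - 24 + 47/179 = - 23.74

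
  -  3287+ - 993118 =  - 996405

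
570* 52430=29885100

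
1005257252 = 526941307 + 478315945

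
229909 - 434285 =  - 204376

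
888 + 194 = 1082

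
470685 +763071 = 1233756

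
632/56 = 79/7 = 11.29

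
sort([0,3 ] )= [0,3 ]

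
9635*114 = 1098390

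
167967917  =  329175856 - 161207939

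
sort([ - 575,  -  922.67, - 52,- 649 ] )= [ - 922.67,  -  649, - 575, - 52 ] 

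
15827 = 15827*1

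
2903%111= 17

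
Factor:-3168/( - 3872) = 3^2*11^( -1 ) =9/11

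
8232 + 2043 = 10275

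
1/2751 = 1/2751  =  0.00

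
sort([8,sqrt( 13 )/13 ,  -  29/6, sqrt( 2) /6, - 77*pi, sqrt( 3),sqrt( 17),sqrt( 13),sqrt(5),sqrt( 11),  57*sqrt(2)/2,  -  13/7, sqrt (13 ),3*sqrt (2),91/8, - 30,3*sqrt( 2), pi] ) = [ - 77*pi , - 30,-29/6,  -  13/7, sqrt( 2 )/6, sqrt(13 ) /13,sqrt( 3),sqrt( 5),  pi,sqrt( 11 ), sqrt( 13 ), sqrt( 13 ),sqrt( 17),3*sqrt (2),3*sqrt(2 ) , 8,91/8,  57*sqrt( 2 )/2]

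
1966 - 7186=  - 5220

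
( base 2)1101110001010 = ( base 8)15612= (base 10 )7050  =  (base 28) 8RM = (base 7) 26361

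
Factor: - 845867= - 11^1*131^1*587^1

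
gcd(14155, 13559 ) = 149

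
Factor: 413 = 7^1*59^1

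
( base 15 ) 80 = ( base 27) 4C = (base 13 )93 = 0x78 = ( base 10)120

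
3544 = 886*4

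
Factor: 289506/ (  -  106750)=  - 3^1*5^( - 3) *113^1 = - 339/125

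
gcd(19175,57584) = 59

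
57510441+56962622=114473063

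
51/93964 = 51/93964 = 0.00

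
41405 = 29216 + 12189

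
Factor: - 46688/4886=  -23344/2443 = -  2^4 * 7^(- 1) * 349^( - 1) * 1459^1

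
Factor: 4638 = 2^1*3^1*773^1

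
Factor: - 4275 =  - 3^2*5^2*19^1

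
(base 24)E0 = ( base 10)336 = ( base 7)660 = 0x150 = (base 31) aq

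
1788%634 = 520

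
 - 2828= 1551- 4379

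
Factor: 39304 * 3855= 2^3*3^1*5^1 * 17^3*257^1 = 151516920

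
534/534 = 1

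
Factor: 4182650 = 2^1*5^2*83653^1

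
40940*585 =23949900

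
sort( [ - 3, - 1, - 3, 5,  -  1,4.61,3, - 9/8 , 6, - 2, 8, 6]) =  [ - 3, - 3, - 2, - 9/8,-1,  -  1,3,4.61,5, 6,6, 8 ]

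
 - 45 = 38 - 83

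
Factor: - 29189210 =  - 2^1*5^1*2918921^1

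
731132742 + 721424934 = 1452557676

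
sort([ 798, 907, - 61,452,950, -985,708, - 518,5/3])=[ - 985, - 518, - 61,5/3, 452,708,  798,907,  950 ] 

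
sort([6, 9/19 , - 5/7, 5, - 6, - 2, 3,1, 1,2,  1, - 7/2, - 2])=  [ - 6, - 7/2, - 2, - 2, - 5/7,9/19, 1, 1, 1, 2,3, 5, 6]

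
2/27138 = 1/13569 = 0.00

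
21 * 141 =2961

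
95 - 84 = 11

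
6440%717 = 704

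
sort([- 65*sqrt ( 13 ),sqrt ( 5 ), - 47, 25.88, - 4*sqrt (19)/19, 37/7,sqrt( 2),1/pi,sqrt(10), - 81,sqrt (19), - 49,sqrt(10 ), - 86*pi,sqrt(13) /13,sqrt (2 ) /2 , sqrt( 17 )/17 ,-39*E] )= [-86*pi, - 65*sqrt(13 ), - 39*E,- 81,- 49, - 47,-4  *sqrt(19)/19, sqrt(17 ) /17,sqrt(13 )/13,1/pi,sqrt(  2 ) /2,sqrt (2),sqrt(5 ),sqrt(10 ),sqrt( 10 ),sqrt(19), 37/7,25.88] 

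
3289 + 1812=5101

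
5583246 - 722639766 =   -  717056520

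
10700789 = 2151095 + 8549694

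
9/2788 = 9/2788 = 0.00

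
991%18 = 1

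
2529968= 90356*28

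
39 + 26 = 65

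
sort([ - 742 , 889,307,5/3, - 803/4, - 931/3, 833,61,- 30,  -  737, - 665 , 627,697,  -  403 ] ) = [ - 742, - 737,-665,- 403, - 931/3, - 803/4, -30,  5/3,61,307 , 627,697,833,889] 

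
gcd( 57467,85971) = 1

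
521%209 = 103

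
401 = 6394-5993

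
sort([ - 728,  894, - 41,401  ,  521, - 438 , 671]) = [ - 728 , - 438,-41,401, 521,671, 894 ]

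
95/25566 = 95/25566 = 0.00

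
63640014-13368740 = 50271274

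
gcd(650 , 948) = 2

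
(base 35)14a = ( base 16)55f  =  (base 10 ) 1375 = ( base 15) 61a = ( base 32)1AV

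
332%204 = 128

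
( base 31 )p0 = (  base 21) 1fj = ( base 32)o7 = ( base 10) 775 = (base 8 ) 1407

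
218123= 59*3697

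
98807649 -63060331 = 35747318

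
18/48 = 3/8 = 0.38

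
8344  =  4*2086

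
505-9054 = -8549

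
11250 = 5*2250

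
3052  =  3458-406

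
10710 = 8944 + 1766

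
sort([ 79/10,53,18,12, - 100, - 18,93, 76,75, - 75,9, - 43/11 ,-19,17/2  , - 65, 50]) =[ - 100,-75, - 65,-19, - 18, - 43/11,79/10,17/2,9, 12, 18 , 50, 53,75, 76,  93]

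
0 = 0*488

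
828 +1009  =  1837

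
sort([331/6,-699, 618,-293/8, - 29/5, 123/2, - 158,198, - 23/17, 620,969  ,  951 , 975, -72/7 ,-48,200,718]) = [ - 699,- 158, - 48, - 293/8, -72/7 , - 29/5, -23/17,331/6, 123/2,  198,200,  618,620,  718, 951,969,975]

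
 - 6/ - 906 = 1/151 = 0.01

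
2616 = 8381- 5765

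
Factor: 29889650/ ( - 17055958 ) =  - 14944825/8527979 =-5^2*7^1*19^( - 1)*23^1*47^1*79^1*367^( - 1 )*1223^( - 1)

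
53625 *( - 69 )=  - 3700125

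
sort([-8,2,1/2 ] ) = [ - 8, 1/2,2]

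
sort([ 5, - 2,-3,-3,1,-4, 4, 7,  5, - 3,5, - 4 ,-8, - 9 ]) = [ - 9, - 8, - 4, -4, - 3, - 3,  -  3 ,  -  2,1, 4,5, 5,5, 7 ] 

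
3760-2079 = 1681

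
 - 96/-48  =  2/1 = 2.00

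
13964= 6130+7834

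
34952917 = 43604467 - 8651550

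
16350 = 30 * 545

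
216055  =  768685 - 552630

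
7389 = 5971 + 1418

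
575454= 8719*66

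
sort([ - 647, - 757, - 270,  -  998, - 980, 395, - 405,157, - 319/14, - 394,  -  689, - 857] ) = [ - 998, - 980, - 857, - 757, - 689 , - 647, - 405, - 394, - 270, - 319/14,157, 395 ]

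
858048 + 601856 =1459904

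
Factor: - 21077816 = - 2^3*2634727^1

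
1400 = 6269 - 4869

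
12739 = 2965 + 9774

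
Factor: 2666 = 2^1*31^1*43^1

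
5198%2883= 2315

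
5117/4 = 5117/4=1279.25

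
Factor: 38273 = 38273^1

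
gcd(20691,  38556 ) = 9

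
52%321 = 52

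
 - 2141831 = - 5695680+3553849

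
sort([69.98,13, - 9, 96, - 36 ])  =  [-36, - 9, 13,69.98, 96 ] 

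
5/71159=5/71159  =  0.00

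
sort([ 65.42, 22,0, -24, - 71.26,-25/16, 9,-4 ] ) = [ - 71.26,-24, - 4, - 25/16, 0, 9,22,65.42 ] 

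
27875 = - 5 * ( - 5575)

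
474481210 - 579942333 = - 105461123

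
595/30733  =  595/30733   =  0.02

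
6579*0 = 0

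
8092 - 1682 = 6410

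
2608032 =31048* 84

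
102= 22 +80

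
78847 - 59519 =19328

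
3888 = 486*8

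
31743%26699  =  5044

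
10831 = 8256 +2575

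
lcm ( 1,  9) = 9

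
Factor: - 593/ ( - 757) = 593^1*757^( - 1) 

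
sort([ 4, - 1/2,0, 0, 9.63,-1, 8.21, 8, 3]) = [ - 1, -1/2, 0, 0,3, 4,8, 8.21, 9.63]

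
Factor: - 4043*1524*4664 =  - 2^5 * 3^1*11^1 * 13^1*53^1  *  127^1 * 311^1 = - 28737385248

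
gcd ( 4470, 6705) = 2235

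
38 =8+30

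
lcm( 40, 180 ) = 360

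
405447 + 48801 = 454248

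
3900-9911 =- 6011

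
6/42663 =2/14221   =  0.00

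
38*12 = 456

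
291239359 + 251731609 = 542970968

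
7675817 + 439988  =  8115805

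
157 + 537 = 694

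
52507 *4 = 210028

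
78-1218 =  - 1140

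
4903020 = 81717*60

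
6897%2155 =432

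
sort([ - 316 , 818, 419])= [ - 316,419, 818 ] 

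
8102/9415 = 8102/9415 =0.86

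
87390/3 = 29130 = 29130.00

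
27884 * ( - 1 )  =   - 27884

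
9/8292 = 3/2764 = 0.00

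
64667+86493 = 151160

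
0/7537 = 0= 0.00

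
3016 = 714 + 2302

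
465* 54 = 25110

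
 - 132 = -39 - 93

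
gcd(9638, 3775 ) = 1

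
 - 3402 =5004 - 8406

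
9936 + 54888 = 64824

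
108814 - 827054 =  - 718240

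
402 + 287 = 689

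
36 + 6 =42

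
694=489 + 205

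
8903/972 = 9+155/972 =9.16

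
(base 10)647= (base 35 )IH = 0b1010000111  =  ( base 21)19h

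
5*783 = 3915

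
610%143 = 38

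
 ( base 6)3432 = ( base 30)R2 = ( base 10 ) 812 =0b1100101100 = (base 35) N7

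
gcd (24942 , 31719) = 3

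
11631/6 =3877/2 = 1938.50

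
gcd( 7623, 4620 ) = 231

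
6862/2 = 3431 = 3431.00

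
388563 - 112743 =275820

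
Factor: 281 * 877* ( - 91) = -7^1 * 13^1*281^1*877^1= - 22425767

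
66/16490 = 33/8245 = 0.00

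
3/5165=3/5165 = 0.00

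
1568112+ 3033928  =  4602040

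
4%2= 0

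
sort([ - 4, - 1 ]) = [ - 4,- 1] 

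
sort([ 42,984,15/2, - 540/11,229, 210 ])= [ -540/11,15/2,42,210,229,984 ]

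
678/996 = 113/166 = 0.68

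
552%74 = 34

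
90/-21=  -  5 + 5/7 = - 4.29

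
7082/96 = 3541/48 = 73.77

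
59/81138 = 59/81138 = 0.00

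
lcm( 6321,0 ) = 0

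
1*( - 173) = - 173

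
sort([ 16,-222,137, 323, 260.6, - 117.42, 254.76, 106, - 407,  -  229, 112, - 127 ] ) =[-407, - 229,-222, - 127,-117.42, 16 , 106, 112, 137,254.76,260.6,323]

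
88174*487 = 42940738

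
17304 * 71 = 1228584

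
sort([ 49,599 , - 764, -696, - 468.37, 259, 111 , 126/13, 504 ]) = [ - 764, - 696, - 468.37, 126/13,49,  111, 259,  504 , 599] 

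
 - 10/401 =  - 1 + 391/401 = - 0.02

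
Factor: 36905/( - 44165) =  - 61^1*73^( - 1 ) =- 61/73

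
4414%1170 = 904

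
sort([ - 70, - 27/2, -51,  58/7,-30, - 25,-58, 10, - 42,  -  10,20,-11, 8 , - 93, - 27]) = [-93, - 70, - 58,-51,-42,-30, - 27,  -  25, - 27/2,-11, - 10, 8, 58/7, 10, 20]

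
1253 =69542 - 68289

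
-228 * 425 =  - 96900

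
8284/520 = 15 + 121/130= 15.93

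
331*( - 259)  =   - 85729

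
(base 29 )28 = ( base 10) 66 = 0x42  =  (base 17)3f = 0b1000010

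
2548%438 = 358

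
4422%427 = 152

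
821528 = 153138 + 668390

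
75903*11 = 834933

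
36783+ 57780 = 94563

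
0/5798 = 0 = 0.00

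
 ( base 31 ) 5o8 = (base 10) 5557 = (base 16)15B5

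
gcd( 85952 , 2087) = 1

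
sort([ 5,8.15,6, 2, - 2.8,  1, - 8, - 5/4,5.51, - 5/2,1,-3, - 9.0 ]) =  [ - 9.0, - 8,-3, - 2.8, - 5/2, - 5/4, 1,1,  2, 5,5.51,6,  8.15 ]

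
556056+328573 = 884629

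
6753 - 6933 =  - 180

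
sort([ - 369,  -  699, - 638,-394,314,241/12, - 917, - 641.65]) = [ - 917, - 699, - 641.65,-638, - 394 , -369,  241/12,  314]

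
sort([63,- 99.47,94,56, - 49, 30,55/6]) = [  -  99.47,  -  49, 55/6,30,56,63,  94]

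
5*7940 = 39700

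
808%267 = 7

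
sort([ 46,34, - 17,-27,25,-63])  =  [ - 63, - 27, - 17,  25,  34,  46]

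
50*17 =850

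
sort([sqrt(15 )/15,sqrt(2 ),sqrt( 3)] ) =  [sqrt (15 )/15,sqrt (2 ), sqrt( 3 ) ]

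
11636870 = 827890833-816253963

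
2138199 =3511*609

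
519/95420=519/95420= 0.01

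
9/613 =9/613 =0.01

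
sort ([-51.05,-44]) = [ - 51.05 ,  -  44] 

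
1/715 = 1/715=0.00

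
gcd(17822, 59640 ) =14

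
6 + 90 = 96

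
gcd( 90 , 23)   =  1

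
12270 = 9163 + 3107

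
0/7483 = 0= 0.00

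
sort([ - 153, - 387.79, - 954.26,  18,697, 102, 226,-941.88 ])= [ - 954.26,  -  941.88,  -  387.79,-153 , 18,102,226,697 ]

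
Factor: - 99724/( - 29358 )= 214/63= 2^1*3^(-2)*7^(-1 )*107^1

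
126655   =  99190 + 27465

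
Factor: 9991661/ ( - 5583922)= - 2^( - 1)*17^( - 1)*877^1*11393^1*164233^( - 1)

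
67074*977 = 65531298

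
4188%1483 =1222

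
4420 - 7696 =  - 3276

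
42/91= 6/13 = 0.46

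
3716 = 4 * 929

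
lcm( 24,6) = 24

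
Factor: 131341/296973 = 203/459 = 3^( - 3)*7^1*17^( - 1 ) * 29^1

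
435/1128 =145/376 = 0.39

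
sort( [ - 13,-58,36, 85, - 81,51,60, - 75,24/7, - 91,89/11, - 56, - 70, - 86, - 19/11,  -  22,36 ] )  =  [ - 91, - 86, - 81, - 75, - 70,  -  58, - 56 , - 22, - 13,-19/11, 24/7, 89/11,36,36, 51,60, 85]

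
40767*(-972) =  - 39625524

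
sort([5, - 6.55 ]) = [ - 6.55,5] 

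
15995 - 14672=1323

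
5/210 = 1/42 = 0.02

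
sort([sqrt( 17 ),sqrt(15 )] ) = [sqrt(15),sqrt( 17 )]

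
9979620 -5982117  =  3997503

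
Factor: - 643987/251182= -2^( - 1 )* 41^1 * 113^1*139^1 * 125591^ ( - 1 )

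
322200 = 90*3580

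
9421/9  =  1046 + 7/9=1046.78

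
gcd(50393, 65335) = 1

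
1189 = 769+420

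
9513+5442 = 14955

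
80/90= 8/9 = 0.89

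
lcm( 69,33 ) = 759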